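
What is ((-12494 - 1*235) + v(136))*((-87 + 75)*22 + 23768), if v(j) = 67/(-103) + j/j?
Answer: -30814942704/103 ≈ -2.9917e+8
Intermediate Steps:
v(j) = 36/103 (v(j) = 67*(-1/103) + 1 = -67/103 + 1 = 36/103)
((-12494 - 1*235) + v(136))*((-87 + 75)*22 + 23768) = ((-12494 - 1*235) + 36/103)*((-87 + 75)*22 + 23768) = ((-12494 - 235) + 36/103)*(-12*22 + 23768) = (-12729 + 36/103)*(-264 + 23768) = -1311051/103*23504 = -30814942704/103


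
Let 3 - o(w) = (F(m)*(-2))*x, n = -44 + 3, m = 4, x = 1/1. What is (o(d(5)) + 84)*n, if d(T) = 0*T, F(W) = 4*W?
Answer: -4879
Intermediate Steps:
x = 1 (x = 1*1 = 1)
n = -41
d(T) = 0
o(w) = 35 (o(w) = 3 - (4*4)*(-2) = 3 - 16*(-2) = 3 - (-32) = 3 - 1*(-32) = 3 + 32 = 35)
(o(d(5)) + 84)*n = (35 + 84)*(-41) = 119*(-41) = -4879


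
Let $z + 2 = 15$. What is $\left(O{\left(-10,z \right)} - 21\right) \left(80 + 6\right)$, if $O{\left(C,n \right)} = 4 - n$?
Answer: $-2580$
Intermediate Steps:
$z = 13$ ($z = -2 + 15 = 13$)
$\left(O{\left(-10,z \right)} - 21\right) \left(80 + 6\right) = \left(\left(4 - 13\right) - 21\right) \left(80 + 6\right) = \left(\left(4 - 13\right) - 21\right) 86 = \left(-9 - 21\right) 86 = \left(-30\right) 86 = -2580$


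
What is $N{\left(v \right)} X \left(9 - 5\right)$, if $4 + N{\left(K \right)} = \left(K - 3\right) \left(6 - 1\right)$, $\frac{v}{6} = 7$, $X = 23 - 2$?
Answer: $16044$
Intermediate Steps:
$X = 21$ ($X = 23 - 2 = 21$)
$v = 42$ ($v = 6 \cdot 7 = 42$)
$N{\left(K \right)} = -19 + 5 K$ ($N{\left(K \right)} = -4 + \left(K - 3\right) \left(6 - 1\right) = -4 + \left(-3 + K\right) 5 = -4 + \left(-15 + 5 K\right) = -19 + 5 K$)
$N{\left(v \right)} X \left(9 - 5\right) = \left(-19 + 5 \cdot 42\right) 21 \left(9 - 5\right) = \left(-19 + 210\right) 21 \left(9 - 5\right) = 191 \cdot 21 \cdot 4 = 4011 \cdot 4 = 16044$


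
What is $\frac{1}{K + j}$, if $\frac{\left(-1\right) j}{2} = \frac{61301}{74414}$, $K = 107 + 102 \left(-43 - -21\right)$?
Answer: $- \frac{37207}{79572660} \approx -0.00046759$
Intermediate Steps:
$K = -2137$ ($K = 107 + 102 \left(-43 + 21\right) = 107 + 102 \left(-22\right) = 107 - 2244 = -2137$)
$j = - \frac{61301}{37207}$ ($j = - 2 \cdot \frac{61301}{74414} = - 2 \cdot 61301 \cdot \frac{1}{74414} = \left(-2\right) \frac{61301}{74414} = - \frac{61301}{37207} \approx -1.6476$)
$\frac{1}{K + j} = \frac{1}{-2137 - \frac{61301}{37207}} = \frac{1}{- \frac{79572660}{37207}} = - \frac{37207}{79572660}$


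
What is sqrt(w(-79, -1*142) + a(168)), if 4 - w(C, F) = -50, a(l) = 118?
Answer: 2*sqrt(43) ≈ 13.115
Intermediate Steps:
w(C, F) = 54 (w(C, F) = 4 - 1*(-50) = 4 + 50 = 54)
sqrt(w(-79, -1*142) + a(168)) = sqrt(54 + 118) = sqrt(172) = 2*sqrt(43)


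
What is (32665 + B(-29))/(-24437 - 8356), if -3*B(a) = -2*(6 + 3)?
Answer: -32671/32793 ≈ -0.99628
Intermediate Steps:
B(a) = 6 (B(a) = -(-2)*(6 + 3)/3 = -(-2)*9/3 = -1/3*(-18) = 6)
(32665 + B(-29))/(-24437 - 8356) = (32665 + 6)/(-24437 - 8356) = 32671/(-32793) = 32671*(-1/32793) = -32671/32793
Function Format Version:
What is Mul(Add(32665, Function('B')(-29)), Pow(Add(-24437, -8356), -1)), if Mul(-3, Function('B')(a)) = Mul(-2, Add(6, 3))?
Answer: Rational(-32671, 32793) ≈ -0.99628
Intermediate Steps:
Function('B')(a) = 6 (Function('B')(a) = Mul(Rational(-1, 3), Mul(-2, Add(6, 3))) = Mul(Rational(-1, 3), Mul(-2, 9)) = Mul(Rational(-1, 3), -18) = 6)
Mul(Add(32665, Function('B')(-29)), Pow(Add(-24437, -8356), -1)) = Mul(Add(32665, 6), Pow(Add(-24437, -8356), -1)) = Mul(32671, Pow(-32793, -1)) = Mul(32671, Rational(-1, 32793)) = Rational(-32671, 32793)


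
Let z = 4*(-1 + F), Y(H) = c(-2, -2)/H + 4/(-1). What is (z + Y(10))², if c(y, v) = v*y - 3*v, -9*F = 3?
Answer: 625/9 ≈ 69.444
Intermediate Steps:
F = -⅓ (F = -⅑*3 = -⅓ ≈ -0.33333)
c(y, v) = -3*v + v*y
Y(H) = -4 + 10/H (Y(H) = (-2*(-3 - 2))/H + 4/(-1) = (-2*(-5))/H + 4*(-1) = 10/H - 4 = -4 + 10/H)
z = -16/3 (z = 4*(-1 - ⅓) = 4*(-4/3) = -16/3 ≈ -5.3333)
(z + Y(10))² = (-16/3 + (-4 + 10/10))² = (-16/3 + (-4 + 10*(⅒)))² = (-16/3 + (-4 + 1))² = (-16/3 - 3)² = (-25/3)² = 625/9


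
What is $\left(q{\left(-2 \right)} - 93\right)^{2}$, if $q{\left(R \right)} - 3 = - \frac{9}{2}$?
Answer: $\frac{35721}{4} \approx 8930.3$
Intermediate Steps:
$q{\left(R \right)} = - \frac{3}{2}$ ($q{\left(R \right)} = 3 - \frac{9}{2} = - \frac{3}{2}$)
$\left(q{\left(-2 \right)} - 93\right)^{2} = \left(- \frac{3}{2} - 93\right)^{2} = \left(- \frac{189}{2}\right)^{2} = \frac{35721}{4}$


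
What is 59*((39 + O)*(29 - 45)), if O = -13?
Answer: -24544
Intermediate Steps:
59*((39 + O)*(29 - 45)) = 59*((39 - 13)*(29 - 45)) = 59*(26*(-16)) = 59*(-416) = -24544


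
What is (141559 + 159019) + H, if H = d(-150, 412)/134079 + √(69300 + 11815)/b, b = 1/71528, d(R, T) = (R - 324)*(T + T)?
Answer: 13433602362/44693 + 71528*√81115 ≈ 2.0672e+7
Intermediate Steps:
d(R, T) = 2*T*(-324 + R) (d(R, T) = (-324 + R)*(2*T) = 2*T*(-324 + R))
b = 1/71528 ≈ 1.3981e-5
H = -130192/44693 + 71528*√81115 (H = (2*412*(-324 - 150))/134079 + √(69300 + 11815)/(1/71528) = (2*412*(-474))*(1/134079) + √81115*71528 = -390576*1/134079 + 71528*√81115 = -130192/44693 + 71528*√81115 ≈ 2.0372e+7)
(141559 + 159019) + H = (141559 + 159019) + (-130192/44693 + 71528*√81115) = 300578 + (-130192/44693 + 71528*√81115) = 13433602362/44693 + 71528*√81115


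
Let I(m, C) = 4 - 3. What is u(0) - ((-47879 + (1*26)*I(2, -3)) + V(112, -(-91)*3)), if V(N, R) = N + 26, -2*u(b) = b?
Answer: 47715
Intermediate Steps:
u(b) = -b/2
V(N, R) = 26 + N
I(m, C) = 1
u(0) - ((-47879 + (1*26)*I(2, -3)) + V(112, -(-91)*3)) = -1/2*0 - ((-47879 + (1*26)*1) + (26 + 112)) = 0 - ((-47879 + 26*1) + 138) = 0 - ((-47879 + 26) + 138) = 0 - (-47853 + 138) = 0 - 1*(-47715) = 0 + 47715 = 47715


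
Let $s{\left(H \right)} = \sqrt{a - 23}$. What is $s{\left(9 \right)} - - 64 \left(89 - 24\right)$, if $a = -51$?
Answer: $4160 + i \sqrt{74} \approx 4160.0 + 8.6023 i$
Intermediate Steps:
$s{\left(H \right)} = i \sqrt{74}$ ($s{\left(H \right)} = \sqrt{-51 - 23} = \sqrt{-74} = i \sqrt{74}$)
$s{\left(9 \right)} - - 64 \left(89 - 24\right) = i \sqrt{74} - - 64 \left(89 - 24\right) = i \sqrt{74} - \left(-64\right) 65 = i \sqrt{74} - -4160 = i \sqrt{74} + 4160 = 4160 + i \sqrt{74}$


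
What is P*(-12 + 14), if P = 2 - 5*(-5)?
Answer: 54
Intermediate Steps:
P = 27 (P = 2 + 25 = 27)
P*(-12 + 14) = 27*(-12 + 14) = 27*2 = 54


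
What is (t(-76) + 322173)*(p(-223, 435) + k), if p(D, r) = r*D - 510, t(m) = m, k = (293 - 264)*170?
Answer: -29821350745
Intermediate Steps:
k = 4930 (k = 29*170 = 4930)
p(D, r) = -510 + D*r (p(D, r) = D*r - 510 = -510 + D*r)
(t(-76) + 322173)*(p(-223, 435) + k) = (-76 + 322173)*((-510 - 223*435) + 4930) = 322097*((-510 - 97005) + 4930) = 322097*(-97515 + 4930) = 322097*(-92585) = -29821350745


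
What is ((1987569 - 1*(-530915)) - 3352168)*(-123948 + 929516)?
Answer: -671589152512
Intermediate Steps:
((1987569 - 1*(-530915)) - 3352168)*(-123948 + 929516) = ((1987569 + 530915) - 3352168)*805568 = (2518484 - 3352168)*805568 = -833684*805568 = -671589152512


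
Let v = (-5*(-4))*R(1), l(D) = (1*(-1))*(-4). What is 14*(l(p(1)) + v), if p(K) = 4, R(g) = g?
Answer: 336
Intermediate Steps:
l(D) = 4 (l(D) = -1*(-4) = 4)
v = 20 (v = -5*(-4)*1 = 20*1 = 20)
14*(l(p(1)) + v) = 14*(4 + 20) = 14*24 = 336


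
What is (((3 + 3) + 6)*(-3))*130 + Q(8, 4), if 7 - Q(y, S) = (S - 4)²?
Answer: -4673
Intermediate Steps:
Q(y, S) = 7 - (-4 + S)² (Q(y, S) = 7 - (S - 4)² = 7 - (-4 + S)²)
(((3 + 3) + 6)*(-3))*130 + Q(8, 4) = (((3 + 3) + 6)*(-3))*130 + (7 - (-4 + 4)²) = ((6 + 6)*(-3))*130 + (7 - 1*0²) = (12*(-3))*130 + (7 - 1*0) = -36*130 + (7 + 0) = -4680 + 7 = -4673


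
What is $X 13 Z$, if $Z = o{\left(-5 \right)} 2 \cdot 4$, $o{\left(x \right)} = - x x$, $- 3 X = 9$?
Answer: $7800$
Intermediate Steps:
$X = -3$ ($X = \left(- \frac{1}{3}\right) 9 = -3$)
$o{\left(x \right)} = - x^{2}$
$Z = -200$ ($Z = - \left(-5\right)^{2} \cdot 2 \cdot 4 = \left(-1\right) 25 \cdot 2 \cdot 4 = \left(-25\right) 2 \cdot 4 = \left(-50\right) 4 = -200$)
$X 13 Z = \left(-3\right) 13 \left(-200\right) = \left(-39\right) \left(-200\right) = 7800$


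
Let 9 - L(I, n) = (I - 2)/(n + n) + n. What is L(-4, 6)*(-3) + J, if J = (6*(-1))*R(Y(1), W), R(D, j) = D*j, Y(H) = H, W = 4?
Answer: -69/2 ≈ -34.500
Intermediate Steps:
L(I, n) = 9 - n - (-2 + I)/(2*n) (L(I, n) = 9 - ((I - 2)/(n + n) + n) = 9 - ((-2 + I)/((2*n)) + n) = 9 - ((-2 + I)*(1/(2*n)) + n) = 9 - ((-2 + I)/(2*n) + n) = 9 - (n + (-2 + I)/(2*n)) = 9 + (-n - (-2 + I)/(2*n)) = 9 - n - (-2 + I)/(2*n))
J = -24 (J = (6*(-1))*(1*4) = -6*4 = -24)
L(-4, 6)*(-3) + J = ((1 - ½*(-4) - 1*6*(-9 + 6))/6)*(-3) - 24 = ((1 + 2 - 1*6*(-3))/6)*(-3) - 24 = ((1 + 2 + 18)/6)*(-3) - 24 = ((⅙)*21)*(-3) - 24 = (7/2)*(-3) - 24 = -21/2 - 24 = -69/2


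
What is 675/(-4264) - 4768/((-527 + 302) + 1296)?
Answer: -21053677/4566744 ≈ -4.6102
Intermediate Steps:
675/(-4264) - 4768/((-527 + 302) + 1296) = 675*(-1/4264) - 4768/(-225 + 1296) = -675/4264 - 4768/1071 = -21053677/4566744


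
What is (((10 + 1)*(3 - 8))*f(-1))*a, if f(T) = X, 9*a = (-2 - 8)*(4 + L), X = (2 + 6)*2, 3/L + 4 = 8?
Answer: 41800/9 ≈ 4644.4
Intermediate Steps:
L = 3/4 (L = 3/(-4 + 8) = 3/4 ≈ 0.75000)
X = 16 (X = 8*2 = 16)
a = -95/18 (a = ((-2 - 8)*(4 + 3/4))/9 = (-10*19/4)/9 = (1/9)*(-95/2) = -95/18 ≈ -5.2778)
f(T) = 16
(((10 + 1)*(3 - 8))*f(-1))*a = (((10 + 1)*(3 - 8))*16)*(-95/18) = ((11*(-5))*16)*(-95/18) = -55*16*(-95/18) = -880*(-95/18) = 41800/9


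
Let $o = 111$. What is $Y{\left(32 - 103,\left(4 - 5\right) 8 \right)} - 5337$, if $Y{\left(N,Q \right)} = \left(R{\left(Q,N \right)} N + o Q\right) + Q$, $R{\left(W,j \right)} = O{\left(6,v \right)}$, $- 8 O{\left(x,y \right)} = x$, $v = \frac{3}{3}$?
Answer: $- \frac{24719}{4} \approx -6179.8$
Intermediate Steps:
$v = 1$ ($v = 3 \cdot \frac{1}{3} = 1$)
$O{\left(x,y \right)} = - \frac{x}{8}$
$R{\left(W,j \right)} = - \frac{3}{4}$ ($R{\left(W,j \right)} = \left(- \frac{1}{8}\right) 6 = - \frac{3}{4}$)
$Y{\left(N,Q \right)} = 112 Q - \frac{3 N}{4}$ ($Y{\left(N,Q \right)} = \left(- \frac{3 N}{4} + 111 Q\right) + Q = \left(111 Q - \frac{3 N}{4}\right) + Q = 112 Q - \frac{3 N}{4}$)
$Y{\left(32 - 103,\left(4 - 5\right) 8 \right)} - 5337 = \left(112 \left(4 - 5\right) 8 - \frac{3 \left(32 - 103\right)}{4}\right) - 5337 = \left(112 \left(\left(-1\right) 8\right) - - \frac{213}{4}\right) - 5337 = \left(112 \left(-8\right) + \frac{213}{4}\right) - 5337 = \left(-896 + \frac{213}{4}\right) - 5337 = - \frac{3371}{4} - 5337 = - \frac{24719}{4}$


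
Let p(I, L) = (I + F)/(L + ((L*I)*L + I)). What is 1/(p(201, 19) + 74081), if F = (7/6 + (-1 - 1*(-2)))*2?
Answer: 218343/16175068399 ≈ 1.3499e-5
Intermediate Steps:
F = 13/3 (F = (7*(⅙) + (-1 + 2))*2 = (7/6 + 1)*2 = (13/6)*2 = 13/3 ≈ 4.3333)
p(I, L) = (13/3 + I)/(I + L + I*L²) (p(I, L) = (I + 13/3)/(L + ((L*I)*L + I)) = (13/3 + I)/(L + ((I*L)*L + I)) = (13/3 + I)/(L + (I*L² + I)) = (13/3 + I)/(L + (I + I*L²)) = (13/3 + I)/(I + L + I*L²))
1/(p(201, 19) + 74081) = 1/((13/3 + 201)/(201 + 19 + 201*19²) + 74081) = 1/((616/3)/(201 + 19 + 201*361) + 74081) = 1/((616/3)/(201 + 19 + 72561) + 74081) = 1/((616/3)/72781 + 74081) = 1/((1/72781)*(616/3) + 74081) = 1/(616/218343 + 74081) = 1/(16175068399/218343) = 218343/16175068399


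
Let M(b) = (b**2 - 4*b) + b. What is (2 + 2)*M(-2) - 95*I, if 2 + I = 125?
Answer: -11645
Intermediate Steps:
I = 123 (I = -2 + 125 = 123)
M(b) = b**2 - 3*b
(2 + 2)*M(-2) - 95*I = (2 + 2)*(-2*(-3 - 2)) - 95*123 = 4*(-2*(-5)) - 11685 = 4*10 - 11685 = 40 - 11685 = -11645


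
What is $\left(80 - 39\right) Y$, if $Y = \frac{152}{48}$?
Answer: $\frac{779}{6} \approx 129.83$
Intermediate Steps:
$Y = \frac{19}{6}$ ($Y = 152 \cdot \frac{1}{48} = \frac{19}{6} \approx 3.1667$)
$\left(80 - 39\right) Y = \left(80 - 39\right) \frac{19}{6} = 41 \cdot \frac{19}{6} = \frac{779}{6}$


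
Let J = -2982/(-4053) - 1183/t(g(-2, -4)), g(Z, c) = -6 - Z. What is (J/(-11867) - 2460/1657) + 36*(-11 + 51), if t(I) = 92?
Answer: 502254004273775/349147218964 ≈ 1438.5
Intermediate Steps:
J = -215255/17756 (J = -2982/(-4053) - 1183/92 = -2982*(-1/4053) - 1183*1/92 = 142/193 - 1183/92 = -215255/17756 ≈ -12.123)
(J/(-11867) - 2460/1657) + 36*(-11 + 51) = (-215255/17756/(-11867) - 2460/1657) + 36*(-11 + 51) = (-215255/17756*(-1/11867) - 2460*1/1657) + 36*40 = (215255/210710452 - 2460/1657) + 1440 = -517991034385/349147218964 + 1440 = 502254004273775/349147218964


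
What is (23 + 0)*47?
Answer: 1081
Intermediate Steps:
(23 + 0)*47 = 23*47 = 1081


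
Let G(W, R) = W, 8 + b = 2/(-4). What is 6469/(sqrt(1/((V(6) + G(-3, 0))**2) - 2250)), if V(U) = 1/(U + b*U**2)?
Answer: -5828569*I*sqrt(8117610)/121764150 ≈ -136.38*I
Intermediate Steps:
b = -17/2 (b = -8 + 2/(-4) = -8 + 2*(-1/4) = -8 - 1/2 = -17/2 ≈ -8.5000)
V(U) = 1/(U - 17*U**2/2)
6469/(sqrt(1/((V(6) + G(-3, 0))**2) - 2250)) = 6469/(sqrt(1/((2/(6*(2 - 17*6)) - 3)**2) - 2250)) = 6469/(sqrt(1/((2*(1/6)/(2 - 102) - 3)**2) - 2250)) = 6469/(sqrt(1/((2*(1/6)/(-100) - 3)**2) - 2250)) = 6469/(sqrt(1/((2*(1/6)*(-1/100) - 3)**2) - 2250)) = 6469/(sqrt(1/((-1/300 - 3)**2) - 2250)) = 6469/(sqrt(1/((-901/300)**2) - 2250)) = 6469/(sqrt(1/(811801/90000) - 2250)) = 6469/(sqrt(90000/811801 - 2250)) = 6469/(sqrt(-1826462250/811801)) = 6469/((15*I*sqrt(8117610)/901)) = 6469*(-901*I*sqrt(8117610)/121764150) = -5828569*I*sqrt(8117610)/121764150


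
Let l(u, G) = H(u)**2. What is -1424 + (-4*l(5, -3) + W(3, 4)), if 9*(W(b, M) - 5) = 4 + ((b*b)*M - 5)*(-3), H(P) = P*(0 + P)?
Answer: -35360/9 ≈ -3928.9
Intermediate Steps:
H(P) = P**2 (H(P) = P*P = P**2)
l(u, G) = u**4 (l(u, G) = (u**2)**2 = u**4)
W(b, M) = 64/9 - M*b**2/3 (W(b, M) = 5 + (4 + ((b*b)*M - 5)*(-3))/9 = 5 + (4 + (b**2*M - 5)*(-3))/9 = 5 + (4 + (M*b**2 - 5)*(-3))/9 = 5 + (4 + (-5 + M*b**2)*(-3))/9 = 5 + (4 + (15 - 3*M*b**2))/9 = 5 + (19 - 3*M*b**2)/9 = 5 + (19/9 - M*b**2/3) = 64/9 - M*b**2/3)
-1424 + (-4*l(5, -3) + W(3, 4)) = -1424 + (-4*5**4 + (64/9 - 1/3*4*3**2)) = -1424 + (-4*625 + (64/9 - 1/3*4*9)) = -1424 + (-2500 + (64/9 - 12)) = -1424 + (-2500 - 44/9) = -1424 - 22544/9 = -35360/9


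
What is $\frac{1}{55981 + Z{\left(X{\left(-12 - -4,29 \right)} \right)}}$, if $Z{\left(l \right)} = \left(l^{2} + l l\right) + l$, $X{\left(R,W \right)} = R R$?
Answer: $\frac{1}{64237} \approx 1.5567 \cdot 10^{-5}$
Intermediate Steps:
$X{\left(R,W \right)} = R^{2}$
$Z{\left(l \right)} = l + 2 l^{2}$ ($Z{\left(l \right)} = \left(l^{2} + l^{2}\right) + l = 2 l^{2} + l = l + 2 l^{2}$)
$\frac{1}{55981 + Z{\left(X{\left(-12 - -4,29 \right)} \right)}} = \frac{1}{55981 + \left(-12 - -4\right)^{2} \left(1 + 2 \left(-12 - -4\right)^{2}\right)} = \frac{1}{55981 + \left(-12 + 4\right)^{2} \left(1 + 2 \left(-12 + 4\right)^{2}\right)} = \frac{1}{55981 + \left(-8\right)^{2} \left(1 + 2 \left(-8\right)^{2}\right)} = \frac{1}{55981 + 64 \left(1 + 2 \cdot 64\right)} = \frac{1}{55981 + 64 \left(1 + 128\right)} = \frac{1}{55981 + 64 \cdot 129} = \frac{1}{55981 + 8256} = \frac{1}{64237}$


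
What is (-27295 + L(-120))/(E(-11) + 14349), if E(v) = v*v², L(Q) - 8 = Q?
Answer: -27407/13018 ≈ -2.1053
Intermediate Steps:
L(Q) = 8 + Q
E(v) = v³
(-27295 + L(-120))/(E(-11) + 14349) = (-27295 + (8 - 120))/((-11)³ + 14349) = (-27295 - 112)/(-1331 + 14349) = -27407/13018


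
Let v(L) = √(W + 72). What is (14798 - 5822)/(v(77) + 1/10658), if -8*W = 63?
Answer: -191332416/14568297631 + 1529415667296*√114/14568297631 ≈ 1120.9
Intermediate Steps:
W = -63/8 (W = -⅛*63 = -63/8 ≈ -7.8750)
v(L) = 3*√114/4 (v(L) = √(-63/8 + 72) = √(513/8) = 3*√114/4)
(14798 - 5822)/(v(77) + 1/10658) = (14798 - 5822)/(3*√114/4 + 1/10658) = 8976/(3*√114/4 + 1/10658) = 8976/(1/10658 + 3*√114/4)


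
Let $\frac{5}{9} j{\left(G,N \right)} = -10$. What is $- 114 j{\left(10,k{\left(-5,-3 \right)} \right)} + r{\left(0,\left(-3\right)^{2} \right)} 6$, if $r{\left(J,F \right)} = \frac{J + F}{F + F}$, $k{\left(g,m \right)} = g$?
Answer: $2055$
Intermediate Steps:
$j{\left(G,N \right)} = -18$ ($j{\left(G,N \right)} = \frac{9}{5} \left(-10\right) = -18$)
$r{\left(J,F \right)} = \frac{F + J}{2 F}$
$- 114 j{\left(10,k{\left(-5,-3 \right)} \right)} + r{\left(0,\left(-3\right)^{2} \right)} 6 = \left(-114\right) \left(-18\right) + \frac{\left(-3\right)^{2} + 0}{2 \left(-3\right)^{2}} \cdot 6 = 2052 + \frac{9 + 0}{2 \cdot 9} \cdot 6 = 2052 + \frac{1}{2} \cdot \frac{1}{9} \cdot 9 \cdot 6 = 2052 + \frac{1}{2} \cdot 6 = 2052 + 3 = 2055$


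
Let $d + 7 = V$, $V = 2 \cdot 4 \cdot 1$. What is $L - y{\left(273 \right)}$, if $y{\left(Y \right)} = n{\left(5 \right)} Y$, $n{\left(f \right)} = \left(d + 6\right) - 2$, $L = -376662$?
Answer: $-378027$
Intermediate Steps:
$V = 8$ ($V = 8 \cdot 1 = 8$)
$d = 1$ ($d = -7 + 8 = 1$)
$n{\left(f \right)} = 5$ ($n{\left(f \right)} = \left(1 + 6\right) - 2 = 7 - 2 = 5$)
$y{\left(Y \right)} = 5 Y$
$L - y{\left(273 \right)} = -376662 - 5 \cdot 273 = -376662 - 1365 = -378027$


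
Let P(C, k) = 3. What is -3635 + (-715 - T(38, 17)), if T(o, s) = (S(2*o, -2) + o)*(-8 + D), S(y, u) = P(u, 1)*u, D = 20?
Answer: -4734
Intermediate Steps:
S(y, u) = 3*u
T(o, s) = -72 + 12*o (T(o, s) = (3*(-2) + o)*(-8 + 20) = (-6 + o)*12 = -72 + 12*o)
-3635 + (-715 - T(38, 17)) = -3635 + (-715 - (-72 + 12*38)) = -3635 + (-715 - (-72 + 456)) = -3635 + (-715 - 1*384) = -3635 + (-715 - 384) = -3635 - 1099 = -4734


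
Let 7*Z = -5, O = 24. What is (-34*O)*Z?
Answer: 4080/7 ≈ 582.86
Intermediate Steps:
Z = -5/7 (Z = (⅐)*(-5) = -5/7 ≈ -0.71429)
(-34*O)*Z = -34*24*(-5/7) = -816*(-5/7) = 4080/7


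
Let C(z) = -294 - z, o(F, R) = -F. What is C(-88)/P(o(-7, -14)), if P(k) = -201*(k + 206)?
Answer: 206/42813 ≈ 0.0048116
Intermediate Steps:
P(k) = -41406 - 201*k (P(k) = -201*(206 + k) = -41406 - 201*k)
C(-88)/P(o(-7, -14)) = (-294 - 1*(-88))/(-41406 - (-201)*(-7)) = (-294 + 88)/(-41406 - 201*7) = -206/(-41406 - 1407) = -206/(-42813) = -206*(-1/42813) = 206/42813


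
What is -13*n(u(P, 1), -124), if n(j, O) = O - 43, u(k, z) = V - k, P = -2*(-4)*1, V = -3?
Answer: 2171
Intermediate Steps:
P = 8 (P = 8*1 = 8)
u(k, z) = -3 - k
n(j, O) = -43 + O
-13*n(u(P, 1), -124) = -13*(-43 - 124) = -13*(-167) = 2171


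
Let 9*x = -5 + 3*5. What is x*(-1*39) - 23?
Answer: -199/3 ≈ -66.333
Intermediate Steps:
x = 10/9 (x = (-5 + 3*5)/9 = (-5 + 15)/9 = (⅑)*10 = 10/9 ≈ 1.1111)
x*(-1*39) - 23 = 10*(-1*39)/9 - 23 = (10/9)*(-39) - 23 = -130/3 - 23 = -199/3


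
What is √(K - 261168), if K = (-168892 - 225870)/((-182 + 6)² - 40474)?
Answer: I*√5889184802799/4749 ≈ 511.01*I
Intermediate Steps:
K = 197381/4749 (K = -394762/((-176)² - 40474) = -394762/(30976 - 40474) = -394762/(-9498) = -394762*(-1/9498) = 197381/4749 ≈ 41.563)
√(K - 261168) = √(197381/4749 - 261168) = √(-1240089451/4749) = I*√5889184802799/4749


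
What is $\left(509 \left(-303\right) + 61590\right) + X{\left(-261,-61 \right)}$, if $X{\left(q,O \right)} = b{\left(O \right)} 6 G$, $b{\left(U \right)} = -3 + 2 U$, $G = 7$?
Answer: $-97887$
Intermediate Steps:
$X{\left(q,O \right)} = -126 + 84 O$ ($X{\left(q,O \right)} = \left(-3 + 2 O\right) 6 \cdot 7 = \left(-18 + 12 O\right) 7 = -126 + 84 O$)
$\left(509 \left(-303\right) + 61590\right) + X{\left(-261,-61 \right)} = \left(509 \left(-303\right) + 61590\right) + \left(-126 + 84 \left(-61\right)\right) = \left(-154227 + 61590\right) - 5250 = -92637 - 5250 = -97887$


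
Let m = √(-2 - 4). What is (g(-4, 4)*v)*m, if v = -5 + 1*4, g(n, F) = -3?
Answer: 3*I*√6 ≈ 7.3485*I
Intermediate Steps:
v = -1 (v = -5 + 4 = -1)
m = I*√6 (m = √(-6) = I*√6 ≈ 2.4495*I)
(g(-4, 4)*v)*m = (-3*(-1))*(I*√6) = 3*(I*√6) = 3*I*√6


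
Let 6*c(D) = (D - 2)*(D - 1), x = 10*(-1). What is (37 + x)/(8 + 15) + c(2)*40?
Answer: 27/23 ≈ 1.1739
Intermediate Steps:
x = -10
c(D) = (-1 + D)*(-2 + D)/6 (c(D) = ((D - 2)*(D - 1))/6 = ((-2 + D)*(-1 + D))/6 = ((-1 + D)*(-2 + D))/6 = (-1 + D)*(-2 + D)/6)
(37 + x)/(8 + 15) + c(2)*40 = (37 - 10)/(8 + 15) + (1/3 - 1/2*2 + (1/6)*2**2)*40 = 27/23 + (1/3 - 1 + (1/6)*4)*40 = 27*(1/23) + (1/3 - 1 + 2/3)*40 = 27/23 + 0*40 = 27/23 + 0 = 27/23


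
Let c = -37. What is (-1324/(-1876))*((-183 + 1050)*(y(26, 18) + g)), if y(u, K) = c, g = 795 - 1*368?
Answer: 111921030/469 ≈ 2.3864e+5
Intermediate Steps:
g = 427 (g = 795 - 368 = 427)
y(u, K) = -37
(-1324/(-1876))*((-183 + 1050)*(y(26, 18) + g)) = (-1324/(-1876))*((-183 + 1050)*(-37 + 427)) = (-1324*(-1/1876))*(867*390) = (331/469)*338130 = 111921030/469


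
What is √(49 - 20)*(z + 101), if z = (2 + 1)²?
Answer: 110*√29 ≈ 592.37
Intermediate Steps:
z = 9 (z = 3² = 9)
√(49 - 20)*(z + 101) = √(49 - 20)*(9 + 101) = √29*110 = 110*√29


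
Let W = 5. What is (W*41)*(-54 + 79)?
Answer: 5125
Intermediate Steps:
(W*41)*(-54 + 79) = (5*41)*(-54 + 79) = 205*25 = 5125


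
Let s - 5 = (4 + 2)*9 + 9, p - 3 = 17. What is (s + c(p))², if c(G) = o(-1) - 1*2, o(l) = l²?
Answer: 4489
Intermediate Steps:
p = 20 (p = 3 + 17 = 20)
c(G) = -1 (c(G) = (-1)² - 1*2 = 1 - 2 = -1)
s = 68 (s = 5 + ((4 + 2)*9 + 9) = 5 + (6*9 + 9) = 5 + (54 + 9) = 5 + 63 = 68)
(s + c(p))² = (68 - 1)² = 67² = 4489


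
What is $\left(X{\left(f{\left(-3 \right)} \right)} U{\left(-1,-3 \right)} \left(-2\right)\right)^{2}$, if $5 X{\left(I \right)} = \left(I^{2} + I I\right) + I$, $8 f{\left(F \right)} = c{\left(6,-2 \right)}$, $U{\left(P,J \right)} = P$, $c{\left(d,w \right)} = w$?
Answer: $\frac{1}{400} \approx 0.0025$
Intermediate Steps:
$f{\left(F \right)} = - \frac{1}{4}$ ($f{\left(F \right)} = \frac{1}{8} \left(-2\right) = - \frac{1}{4}$)
$X{\left(I \right)} = \frac{I}{5} + \frac{2 I^{2}}{5}$ ($X{\left(I \right)} = \frac{\left(I^{2} + I I\right) + I}{5} = \frac{\left(I^{2} + I^{2}\right) + I}{5} = \frac{2 I^{2} + I}{5} = \frac{I + 2 I^{2}}{5} = \frac{I}{5} + \frac{2 I^{2}}{5}$)
$\left(X{\left(f{\left(-3 \right)} \right)} U{\left(-1,-3 \right)} \left(-2\right)\right)^{2} = \left(\frac{1}{5} \left(- \frac{1}{4}\right) \left(1 + 2 \left(- \frac{1}{4}\right)\right) \left(-1\right) \left(-2\right)\right)^{2} = \left(\frac{1}{5} \left(- \frac{1}{4}\right) \left(1 - \frac{1}{2}\right) \left(-1\right) \left(-2\right)\right)^{2} = \left(\frac{1}{5} \left(- \frac{1}{4}\right) \frac{1}{2} \left(-1\right) \left(-2\right)\right)^{2} = \left(\left(- \frac{1}{40}\right) \left(-1\right) \left(-2\right)\right)^{2} = \left(\frac{1}{40} \left(-2\right)\right)^{2} = \left(- \frac{1}{20}\right)^{2} = \frac{1}{400}$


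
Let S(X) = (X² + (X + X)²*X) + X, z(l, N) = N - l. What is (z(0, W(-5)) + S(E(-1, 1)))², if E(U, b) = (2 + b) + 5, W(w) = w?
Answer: 4473225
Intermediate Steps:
E(U, b) = 7 + b
S(X) = X + X² + 4*X³ (S(X) = (X² + (2*X)²*X) + X = (X² + (4*X²)*X) + X = (X² + 4*X³) + X = X + X² + 4*X³)
(z(0, W(-5)) + S(E(-1, 1)))² = ((-5 - 1*0) + (7 + 1)*(1 + (7 + 1) + 4*(7 + 1)²))² = ((-5 + 0) + 8*(1 + 8 + 4*8²))² = (-5 + 8*(1 + 8 + 4*64))² = (-5 + 8*(1 + 8 + 256))² = (-5 + 8*265)² = (-5 + 2120)² = 2115² = 4473225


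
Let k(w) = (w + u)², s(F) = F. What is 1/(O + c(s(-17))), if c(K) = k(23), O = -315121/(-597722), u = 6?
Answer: 597722/502999323 ≈ 0.0011883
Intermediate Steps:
k(w) = (6 + w)² (k(w) = (w + 6)² = (6 + w)²)
O = 315121/597722 (O = -315121*(-1/597722) = 315121/597722 ≈ 0.52720)
c(K) = 841 (c(K) = (6 + 23)² = 29² = 841)
1/(O + c(s(-17))) = 1/(315121/597722 + 841) = 1/(502999323/597722) = 597722/502999323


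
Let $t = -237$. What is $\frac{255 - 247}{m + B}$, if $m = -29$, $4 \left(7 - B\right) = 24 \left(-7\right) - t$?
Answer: $- \frac{32}{157} \approx -0.20382$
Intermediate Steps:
$B = - \frac{41}{4}$ ($B = 7 - \frac{24 \left(-7\right) - -237}{4} = 7 - \frac{-168 + 237}{4} = 7 - \frac{69}{4} = - \frac{41}{4} \approx -10.25$)
$\frac{255 - 247}{m + B} = \frac{255 - 247}{-29 - \frac{41}{4}} = \frac{8}{- \frac{157}{4}} = 8 \left(- \frac{4}{157}\right) = - \frac{32}{157}$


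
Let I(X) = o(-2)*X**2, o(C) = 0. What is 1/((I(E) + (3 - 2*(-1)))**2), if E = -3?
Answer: 1/25 ≈ 0.040000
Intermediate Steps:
I(X) = 0 (I(X) = 0*X**2 = 0)
1/((I(E) + (3 - 2*(-1)))**2) = 1/((0 + (3 - 2*(-1)))**2) = 1/((0 + (3 + 2))**2) = 1/((0 + 5)**2) = 1/(5**2) = 1/25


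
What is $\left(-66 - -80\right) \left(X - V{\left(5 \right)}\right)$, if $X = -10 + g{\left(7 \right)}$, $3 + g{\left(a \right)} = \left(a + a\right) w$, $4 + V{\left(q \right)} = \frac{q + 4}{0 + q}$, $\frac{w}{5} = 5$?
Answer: $\frac{23744}{5} \approx 4748.8$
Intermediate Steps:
$w = 25$ ($w = 5 \cdot 5 = 25$)
$V{\left(q \right)} = -4 + \frac{4 + q}{q}$ ($V{\left(q \right)} = -4 + \frac{q + 4}{0 + q} = -4 + \frac{4 + q}{q}$)
$g{\left(a \right)} = -3 + 50 a$ ($g{\left(a \right)} = -3 + \left(a + a\right) 25 = -3 + 2 a 25 = -3 + 50 a$)
$X = 337$ ($X = -10 + \left(-3 + 50 \cdot 7\right) = -10 + \left(-3 + 350\right) = -10 + 347 = 337$)
$\left(-66 - -80\right) \left(X - V{\left(5 \right)}\right) = \left(-66 - -80\right) \left(337 - \left(-3 + \frac{4}{5}\right)\right) = \left(-66 + 80\right) \left(337 - \left(-3 + 4 \cdot \frac{1}{5}\right)\right) = 14 \left(337 - \left(-3 + \frac{4}{5}\right)\right) = 14 \left(337 - - \frac{11}{5}\right) = 14 \left(337 + \frac{11}{5}\right) = 14 \cdot \frac{1696}{5} = \frac{23744}{5}$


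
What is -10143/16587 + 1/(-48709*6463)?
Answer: -354786664752/580187950081 ≈ -0.61150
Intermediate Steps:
-10143/16587 + 1/(-48709*6463) = -10143*1/16587 - 1/48709*1/6463 = -1127/1843 - 1/314806267 = -354786664752/580187950081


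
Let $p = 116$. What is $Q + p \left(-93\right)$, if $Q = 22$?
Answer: $-10766$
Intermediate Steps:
$Q + p \left(-93\right) = 22 + 116 \left(-93\right) = 22 - 10788 = -10766$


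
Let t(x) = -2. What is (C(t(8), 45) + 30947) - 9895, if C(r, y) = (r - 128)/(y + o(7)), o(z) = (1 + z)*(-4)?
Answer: 21042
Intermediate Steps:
o(z) = -4 - 4*z
C(r, y) = (-128 + r)/(-32 + y) (C(r, y) = (r - 128)/(y + (-4 - 4*7)) = (-128 + r)/(y + (-4 - 28)) = (-128 + r)/(y - 32) = (-128 + r)/(-32 + y))
(C(t(8), 45) + 30947) - 9895 = ((-128 - 2)/(-32 + 45) + 30947) - 9895 = (-130/13 + 30947) - 9895 = ((1/13)*(-130) + 30947) - 9895 = (-10 + 30947) - 9895 = 30937 - 9895 = 21042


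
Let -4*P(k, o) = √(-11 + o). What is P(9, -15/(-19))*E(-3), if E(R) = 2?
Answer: -I*√3686/38 ≈ -1.5977*I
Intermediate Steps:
P(k, o) = -√(-11 + o)/4
P(9, -15/(-19))*E(-3) = -√(-11 - 15/(-19))/4*2 = -√(-11 - 15*(-1/19))/4*2 = -√(-11 + 15/19)/4*2 = -I*√3686/76*2 = -I*√3686/38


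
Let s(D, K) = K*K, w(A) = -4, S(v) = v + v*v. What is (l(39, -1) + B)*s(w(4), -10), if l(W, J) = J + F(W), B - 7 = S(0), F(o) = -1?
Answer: 500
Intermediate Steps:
S(v) = v + v²
s(D, K) = K²
B = 7 (B = 7 + 0*(1 + 0) = 7 + 0*1 = 7 + 0 = 7)
l(W, J) = -1 + J (l(W, J) = J - 1 = -1 + J)
(l(39, -1) + B)*s(w(4), -10) = ((-1 - 1) + 7)*(-10)² = (-2 + 7)*100 = 5*100 = 500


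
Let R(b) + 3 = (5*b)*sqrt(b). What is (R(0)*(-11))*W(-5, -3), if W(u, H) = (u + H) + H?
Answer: -363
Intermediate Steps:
W(u, H) = u + 2*H (W(u, H) = (H + u) + H = u + 2*H)
R(b) = -3 + 5*b**(3/2) (R(b) = -3 + (5*b)*sqrt(b) = -3 + 5*b**(3/2))
(R(0)*(-11))*W(-5, -3) = ((-3 + 5*0**(3/2))*(-11))*(-5 + 2*(-3)) = ((-3 + 5*0)*(-11))*(-5 - 6) = ((-3 + 0)*(-11))*(-11) = -3*(-11)*(-11) = 33*(-11) = -363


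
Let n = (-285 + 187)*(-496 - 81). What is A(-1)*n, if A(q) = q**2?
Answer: 56546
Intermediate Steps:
n = 56546 (n = -98*(-577) = 56546)
A(-1)*n = (-1)**2*56546 = 1*56546 = 56546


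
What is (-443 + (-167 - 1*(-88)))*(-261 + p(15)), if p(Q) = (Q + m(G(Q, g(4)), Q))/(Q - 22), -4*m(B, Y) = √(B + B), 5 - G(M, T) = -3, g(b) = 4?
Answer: 137286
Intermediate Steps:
G(M, T) = 8 (G(M, T) = 5 - 1*(-3) = 5 + 3 = 8)
m(B, Y) = -√2*√B/4 (m(B, Y) = -√(B + B)/4 = -√2*√B/4)
p(Q) = (-1 + Q)/(-22 + Q) (p(Q) = (Q - √2*√8/4)/(Q - 22) = (Q - √2*2*√2/4)/(-22 + Q) = (Q - 1)/(-22 + Q) = (-1 + Q)/(-22 + Q))
(-443 + (-167 - 1*(-88)))*(-261 + p(15)) = (-443 + (-167 - 1*(-88)))*(-261 + (-1 + 15)/(-22 + 15)) = (-443 + (-167 + 88))*(-261 + 14/(-7)) = (-443 - 79)*(-261 - ⅐*14) = -522*(-261 - 2) = -522*(-263) = 137286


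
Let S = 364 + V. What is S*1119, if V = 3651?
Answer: 4492785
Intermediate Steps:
S = 4015 (S = 364 + 3651 = 4015)
S*1119 = 4015*1119 = 4492785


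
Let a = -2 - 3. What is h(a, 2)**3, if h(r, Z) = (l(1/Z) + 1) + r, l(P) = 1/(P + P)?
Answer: -27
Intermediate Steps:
l(P) = 1/(2*P)
a = -5
h(r, Z) = 1 + r + Z/2 (h(r, Z) = (1/(2*(1/Z)) + 1) + r = (Z/2 + 1) + r = (1 + Z/2) + r = 1 + r + Z/2)
h(a, 2)**3 = (1 - 5 + (1/2)*2)**3 = (1 - 5 + 1)**3 = (-3)**3 = -27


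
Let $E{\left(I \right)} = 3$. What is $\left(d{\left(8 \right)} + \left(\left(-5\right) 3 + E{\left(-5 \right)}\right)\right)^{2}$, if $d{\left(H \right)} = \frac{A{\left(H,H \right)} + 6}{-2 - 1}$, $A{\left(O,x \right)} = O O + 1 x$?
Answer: $1444$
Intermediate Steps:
$A{\left(O,x \right)} = x + O^{2}$ ($A{\left(O,x \right)} = O^{2} + x = x + O^{2}$)
$d{\left(H \right)} = -2 - \frac{H}{3} - \frac{H^{2}}{3}$ ($d{\left(H \right)} = \frac{\left(H + H^{2}\right) + 6}{-2 - 1} = \frac{6 + H + H^{2}}{-3} = \left(6 + H + H^{2}\right) \left(- \frac{1}{3}\right) = -2 - \frac{H}{3} - \frac{H^{2}}{3}$)
$\left(d{\left(8 \right)} + \left(\left(-5\right) 3 + E{\left(-5 \right)}\right)\right)^{2} = \left(\left(-2 - \frac{8}{3} - \frac{8^{2}}{3}\right) + \left(\left(-5\right) 3 + 3\right)\right)^{2} = \left(\left(-2 - \frac{8}{3} - \frac{64}{3}\right) + \left(-15 + 3\right)\right)^{2} = \left(\left(-2 - \frac{8}{3} - \frac{64}{3}\right) - 12\right)^{2} = \left(-26 - 12\right)^{2} = \left(-38\right)^{2} = 1444$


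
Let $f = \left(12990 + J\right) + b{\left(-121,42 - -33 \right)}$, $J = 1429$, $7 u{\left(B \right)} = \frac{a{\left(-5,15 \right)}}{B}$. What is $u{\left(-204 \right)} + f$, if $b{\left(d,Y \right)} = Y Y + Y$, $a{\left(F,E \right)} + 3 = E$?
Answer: $\frac{2394160}{119} \approx 20119.0$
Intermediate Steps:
$a{\left(F,E \right)} = -3 + E$
$u{\left(B \right)} = \frac{12}{7 B}$ ($u{\left(B \right)} = \frac{\left(-3 + 15\right) \frac{1}{B}}{7} = \frac{12 \frac{1}{B}}{7} = \frac{12}{7 B}$)
$b{\left(d,Y \right)} = Y + Y^{2}$ ($b{\left(d,Y \right)} = Y^{2} + Y = Y + Y^{2}$)
$f = 20119$ ($f = \left(12990 + 1429\right) + \left(42 - -33\right) \left(1 + \left(42 - -33\right)\right) = 14419 + \left(42 + 33\right) \left(1 + \left(42 + 33\right)\right) = 14419 + 75 \left(1 + 75\right) = 14419 + 75 \cdot 76 = 14419 + 5700 = 20119$)
$u{\left(-204 \right)} + f = \frac{12}{7 \left(-204\right)} + 20119 = \frac{12}{7} \left(- \frac{1}{204}\right) + 20119 = - \frac{1}{119} + 20119 = \frac{2394160}{119}$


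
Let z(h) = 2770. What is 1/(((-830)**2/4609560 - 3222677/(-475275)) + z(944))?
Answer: 12171159050/33798458012609 ≈ 0.00036011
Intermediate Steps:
1/(((-830)**2/4609560 - 3222677/(-475275)) + z(944)) = 1/(((-830)**2/4609560 - 3222677/(-475275)) + 2770) = 1/((688900*(1/4609560) - 3222677*(-1/475275)) + 2770) = 1/((34445/230478 + 3222677/475275) + 2770) = 1/(84347444109/12171159050 + 2770) = 1/(33798458012609/12171159050) = 12171159050/33798458012609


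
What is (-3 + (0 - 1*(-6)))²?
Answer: 9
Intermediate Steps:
(-3 + (0 - 1*(-6)))² = (-3 + (0 + 6))² = (-3 + 6)² = 3² = 9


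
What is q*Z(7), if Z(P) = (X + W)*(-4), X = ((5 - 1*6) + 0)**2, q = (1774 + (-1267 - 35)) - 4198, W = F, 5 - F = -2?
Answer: 119232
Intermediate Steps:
F = 7 (F = 5 - 1*(-2) = 5 + 2 = 7)
W = 7
q = -3726 (q = (1774 - 1302) - 4198 = 472 - 4198 = -3726)
X = 1 (X = ((5 - 6) + 0)**2 = (-1 + 0)**2 = (-1)**2 = 1)
Z(P) = -32 (Z(P) = (1 + 7)*(-4) = 8*(-4) = -32)
q*Z(7) = -3726*(-32) = 119232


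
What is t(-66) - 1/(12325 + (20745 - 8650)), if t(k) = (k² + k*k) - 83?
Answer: 210720179/24420 ≈ 8629.0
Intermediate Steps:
t(k) = -83 + 2*k² (t(k) = (k² + k²) - 83 = 2*k² - 83 = -83 + 2*k²)
t(-66) - 1/(12325 + (20745 - 8650)) = (-83 + 2*(-66)²) - 1/(12325 + (20745 - 8650)) = (-83 + 2*4356) - 1/(12325 + 12095) = (-83 + 8712) - 1/24420 = 8629 - 1*1/24420 = 8629 - 1/24420 = 210720179/24420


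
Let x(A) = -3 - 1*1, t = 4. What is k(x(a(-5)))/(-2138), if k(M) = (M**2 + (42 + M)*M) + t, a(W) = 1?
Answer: 66/1069 ≈ 0.061740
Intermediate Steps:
x(A) = -4 (x(A) = -3 - 1 = -4)
k(M) = 4 + M**2 + M*(42 + M) (k(M) = (M**2 + (42 + M)*M) + 4 = (M**2 + M*(42 + M)) + 4 = 4 + M**2 + M*(42 + M))
k(x(a(-5)))/(-2138) = (4 + 2*(-4)**2 + 42*(-4))/(-2138) = (4 + 2*16 - 168)*(-1/2138) = (4 + 32 - 168)*(-1/2138) = -132*(-1/2138) = 66/1069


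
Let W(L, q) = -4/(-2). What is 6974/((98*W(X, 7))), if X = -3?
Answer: 3487/98 ≈ 35.582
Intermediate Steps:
W(L, q) = 2 (W(L, q) = -4*(-½) = 2)
6974/((98*W(X, 7))) = 6974/((98*2)) = 6974/196 = 6974*(1/196) = 3487/98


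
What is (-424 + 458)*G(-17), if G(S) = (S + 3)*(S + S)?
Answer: 16184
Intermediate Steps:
G(S) = 2*S*(3 + S) (G(S) = (3 + S)*(2*S) = 2*S*(3 + S))
(-424 + 458)*G(-17) = (-424 + 458)*(2*(-17)*(3 - 17)) = 34*(2*(-17)*(-14)) = 34*476 = 16184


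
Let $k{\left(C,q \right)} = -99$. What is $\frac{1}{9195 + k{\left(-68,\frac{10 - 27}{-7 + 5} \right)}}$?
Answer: $\frac{1}{9096} \approx 0.00010994$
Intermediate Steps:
$\frac{1}{9195 + k{\left(-68,\frac{10 - 27}{-7 + 5} \right)}} = \frac{1}{9195 - 99} = \frac{1}{9096}$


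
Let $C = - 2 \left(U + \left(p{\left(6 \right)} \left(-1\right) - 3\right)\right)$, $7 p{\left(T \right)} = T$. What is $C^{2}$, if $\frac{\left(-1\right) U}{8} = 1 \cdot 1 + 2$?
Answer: $\frac{152100}{49} \approx 3104.1$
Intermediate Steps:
$p{\left(T \right)} = \frac{T}{7}$
$U = -24$ ($U = - 8 \left(1 \cdot 1 + 2\right) = - 8 \left(1 + 2\right) = \left(-8\right) 3 = -24$)
$C = \frac{390}{7}$ ($C = - 2 \left(-24 - \left(3 - \frac{1}{7} \cdot 6 \left(-1\right)\right)\right) = - 2 \left(-24 + \left(\frac{6}{7} \left(-1\right) - 3\right)\right) = - 2 \left(-24 - \frac{27}{7}\right) = \left(-2\right) \left(- \frac{195}{7}\right) = \frac{390}{7} \approx 55.714$)
$C^{2} = \left(\frac{390}{7}\right)^{2} = \frac{152100}{49}$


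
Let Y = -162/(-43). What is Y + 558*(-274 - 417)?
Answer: -16579692/43 ≈ -3.8557e+5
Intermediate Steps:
Y = 162/43 (Y = -162*(-1/43) = 162/43 ≈ 3.7674)
Y + 558*(-274 - 417) = 162/43 + 558*(-274 - 417) = 162/43 + 558*(-691) = 162/43 - 385578 = -16579692/43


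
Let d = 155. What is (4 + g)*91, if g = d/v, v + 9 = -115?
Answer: 1001/4 ≈ 250.25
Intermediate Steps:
v = -124 (v = -9 - 115 = -124)
g = -5/4 (g = 155/(-124) = 155*(-1/124) = -5/4 ≈ -1.2500)
(4 + g)*91 = (4 - 5/4)*91 = (11/4)*91 = 1001/4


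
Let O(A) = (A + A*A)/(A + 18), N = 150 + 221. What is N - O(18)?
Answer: 723/2 ≈ 361.50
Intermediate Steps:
N = 371
O(A) = (A + A²)/(18 + A)
N - O(18) = 371 - 18*(1 + 18)/(18 + 18) = 371 - 18*19/36 = 371 - 1*19/2 = 371 - 19/2 = 723/2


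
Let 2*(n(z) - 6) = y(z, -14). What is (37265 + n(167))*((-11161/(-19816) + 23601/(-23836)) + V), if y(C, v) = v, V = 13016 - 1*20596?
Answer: -4169486075704550/14760443 ≈ -2.8248e+8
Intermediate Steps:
V = -7580 (V = 13016 - 20596 = -7580)
n(z) = -1 (n(z) = 6 + (½)*(-14) = 6 - 7 = -1)
(37265 + n(167))*((-11161/(-19816) + 23601/(-23836)) + V) = (37265 - 1)*((-11161/(-19816) + 23601/(-23836)) - 7580) = 37264*((-11161*(-1/19816) + 23601*(-1/23836)) - 7580) = 37264*((11161/19816 - 23601/23836) - 7580) = 37264*(-50410955/118083544 - 7580) = 37264*(-895123674475/118083544) = -4169486075704550/14760443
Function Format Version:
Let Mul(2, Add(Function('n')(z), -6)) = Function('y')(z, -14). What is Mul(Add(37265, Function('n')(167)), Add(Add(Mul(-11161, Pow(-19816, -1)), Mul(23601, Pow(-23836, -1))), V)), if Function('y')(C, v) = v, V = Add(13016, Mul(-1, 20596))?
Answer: Rational(-4169486075704550, 14760443) ≈ -2.8248e+8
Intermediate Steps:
V = -7580 (V = Add(13016, -20596) = -7580)
Function('n')(z) = -1 (Function('n')(z) = Add(6, Mul(Rational(1, 2), -14)) = Add(6, -7) = -1)
Mul(Add(37265, Function('n')(167)), Add(Add(Mul(-11161, Pow(-19816, -1)), Mul(23601, Pow(-23836, -1))), V)) = Mul(Add(37265, -1), Add(Add(Mul(-11161, Pow(-19816, -1)), Mul(23601, Pow(-23836, -1))), -7580)) = Mul(37264, Add(Add(Mul(-11161, Rational(-1, 19816)), Mul(23601, Rational(-1, 23836))), -7580)) = Mul(37264, Add(Add(Rational(11161, 19816), Rational(-23601, 23836)), -7580)) = Mul(37264, Add(Rational(-50410955, 118083544), -7580)) = Mul(37264, Rational(-895123674475, 118083544)) = Rational(-4169486075704550, 14760443)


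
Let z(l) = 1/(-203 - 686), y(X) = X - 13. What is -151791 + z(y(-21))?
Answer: -134942200/889 ≈ -1.5179e+5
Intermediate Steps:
y(X) = -13 + X
z(l) = -1/889 (z(l) = 1/(-889) = -1/889)
-151791 + z(y(-21)) = -151791 - 1/889 = -134942200/889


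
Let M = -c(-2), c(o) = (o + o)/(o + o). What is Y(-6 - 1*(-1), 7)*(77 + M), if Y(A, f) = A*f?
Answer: -2660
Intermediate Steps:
c(o) = 1 (c(o) = (2*o)/((2*o)) = (2*o)*(1/(2*o)) = 1)
M = -1 (M = -1*1 = -1)
Y(-6 - 1*(-1), 7)*(77 + M) = ((-6 - 1*(-1))*7)*(77 - 1) = ((-6 + 1)*7)*76 = -5*7*76 = -35*76 = -2660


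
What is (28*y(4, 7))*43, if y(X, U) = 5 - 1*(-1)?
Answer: 7224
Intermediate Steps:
y(X, U) = 6 (y(X, U) = 5 + 1 = 6)
(28*y(4, 7))*43 = (28*6)*43 = 168*43 = 7224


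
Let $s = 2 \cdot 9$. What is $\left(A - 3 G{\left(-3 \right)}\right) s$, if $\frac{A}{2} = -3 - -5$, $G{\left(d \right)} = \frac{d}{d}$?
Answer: $18$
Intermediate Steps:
$G{\left(d \right)} = 1$
$A = 4$ ($A = 2 \left(-3 - -5\right) = 2 \left(-3 + 5\right) = 2 \cdot 2 = 4$)
$s = 18$
$\left(A - 3 G{\left(-3 \right)}\right) s = \left(4 - 3\right) 18 = 1 \cdot 18 = 18$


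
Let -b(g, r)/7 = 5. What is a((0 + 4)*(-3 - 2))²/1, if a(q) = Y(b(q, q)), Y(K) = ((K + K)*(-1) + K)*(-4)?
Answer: 19600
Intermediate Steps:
b(g, r) = -35 (b(g, r) = -7*5 = -35)
Y(K) = 4*K (Y(K) = ((2*K)*(-1) + K)*(-4) = (-2*K + K)*(-4) = -K*(-4) = 4*K)
a(q) = -140 (a(q) = 4*(-35) = -140)
a((0 + 4)*(-3 - 2))²/1 = (-140)²/1 = 19600*1 = 19600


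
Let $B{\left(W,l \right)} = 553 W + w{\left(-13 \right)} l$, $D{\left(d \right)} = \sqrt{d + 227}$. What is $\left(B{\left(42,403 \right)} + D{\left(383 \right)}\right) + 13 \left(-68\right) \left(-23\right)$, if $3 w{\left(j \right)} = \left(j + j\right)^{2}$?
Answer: $\frac{403102}{3} + \sqrt{610} \approx 1.3439 \cdot 10^{5}$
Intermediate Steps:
$w{\left(j \right)} = \frac{4 j^{2}}{3}$ ($w{\left(j \right)} = \frac{\left(j + j\right)^{2}}{3} = \frac{\left(2 j\right)^{2}}{3} = \frac{4 j^{2}}{3}$)
$D{\left(d \right)} = \sqrt{227 + d}$
$B{\left(W,l \right)} = 553 W + \frac{676 l}{3}$ ($B{\left(W,l \right)} = 553 W + \frac{4 \left(-13\right)^{2}}{3} l = 553 W + \frac{4}{3} \cdot 169 l = 553 W + \frac{676 l}{3}$)
$\left(B{\left(42,403 \right)} + D{\left(383 \right)}\right) + 13 \left(-68\right) \left(-23\right) = \left(\left(553 \cdot 42 + \frac{676}{3} \cdot 403\right) + \sqrt{227 + 383}\right) + 13 \left(-68\right) \left(-23\right) = \left(\left(23226 + \frac{272428}{3}\right) + \sqrt{610}\right) - -20332 = \left(\frac{342106}{3} + \sqrt{610}\right) + 20332 = \frac{403102}{3} + \sqrt{610}$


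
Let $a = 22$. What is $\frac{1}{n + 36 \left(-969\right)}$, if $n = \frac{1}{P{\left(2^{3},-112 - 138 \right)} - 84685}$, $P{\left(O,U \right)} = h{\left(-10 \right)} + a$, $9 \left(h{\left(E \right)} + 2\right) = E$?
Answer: $- \frac{761995}{26581433589} \approx -2.8666 \cdot 10^{-5}$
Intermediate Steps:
$h{\left(E \right)} = -2 + \frac{E}{9}$
$P{\left(O,U \right)} = \frac{170}{9}$ ($P{\left(O,U \right)} = \left(-2 + \frac{1}{9} \left(-10\right)\right) + 22 = \left(-2 - \frac{10}{9}\right) + 22 = - \frac{28}{9} + 22 = \frac{170}{9}$)
$n = - \frac{9}{761995}$ ($n = \frac{1}{\frac{170}{9} - 84685} = \frac{1}{- \frac{761995}{9}} = - \frac{9}{761995} \approx -1.1811 \cdot 10^{-5}$)
$\frac{1}{n + 36 \left(-969\right)} = \frac{1}{- \frac{9}{761995} + 36 \left(-969\right)} = \frac{1}{- \frac{9}{761995} - 34884} = \frac{1}{- \frac{26581433589}{761995}} = - \frac{761995}{26581433589}$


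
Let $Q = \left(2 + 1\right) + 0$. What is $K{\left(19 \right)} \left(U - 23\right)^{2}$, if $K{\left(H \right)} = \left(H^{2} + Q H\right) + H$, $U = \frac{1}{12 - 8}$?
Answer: $\frac{3618797}{16} \approx 2.2617 \cdot 10^{5}$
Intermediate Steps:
$U = \frac{1}{4} \approx 0.25$
$Q = 3$ ($Q = 3 + 0 = 3$)
$K{\left(H \right)} = H^{2} + 4 H$ ($K{\left(H \right)} = \left(H^{2} + 3 H\right) + H = H^{2} + 4 H$)
$K{\left(19 \right)} \left(U - 23\right)^{2} = 19 \left(4 + 19\right) \left(\frac{1}{4} - 23\right)^{2} = 19 \cdot 23 \left(- \frac{91}{4}\right)^{2} = 437 \cdot \frac{8281}{16} = \frac{3618797}{16}$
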